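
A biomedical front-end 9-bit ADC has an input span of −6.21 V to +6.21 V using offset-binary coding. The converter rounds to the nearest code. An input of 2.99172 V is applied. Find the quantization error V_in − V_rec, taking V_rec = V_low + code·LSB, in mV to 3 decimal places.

8.009 mV

Step size: 12.42 V ÷ 2^9 = 24.258 mV.
(V_in − V_low)/LSB = (2.99172 − (−6.21))/0.0242578 = 379.3302 → code 379 (round).
Reconstructed: 2.9837109 V.
V_in − V_rec = 0.00800906 V = 8.009 mV.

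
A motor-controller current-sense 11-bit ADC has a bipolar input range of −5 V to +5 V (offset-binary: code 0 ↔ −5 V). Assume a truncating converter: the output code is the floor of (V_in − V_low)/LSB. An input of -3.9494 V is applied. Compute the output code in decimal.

Full-scale span = 10 V; LSB = 10/2^11 = 4.883 mV.
Input sits at 215.163 steps above V_low.
So the output code is 215.

code 215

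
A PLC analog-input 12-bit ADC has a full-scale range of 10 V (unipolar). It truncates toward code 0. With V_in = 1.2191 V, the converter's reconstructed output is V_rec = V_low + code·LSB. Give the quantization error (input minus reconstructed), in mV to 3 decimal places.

LSB = 10/2^12 = 2.441 mV.
(V_in − V_low)/LSB = (1.2191 − 0)/0.00244141 = 499.3434 → code 499 (floor).
V_rec = 0 + 499·0.00244141 = 1.2182617 V.
V_in − V_rec = 0.000838281 V = 0.838 mV.

0.838 mV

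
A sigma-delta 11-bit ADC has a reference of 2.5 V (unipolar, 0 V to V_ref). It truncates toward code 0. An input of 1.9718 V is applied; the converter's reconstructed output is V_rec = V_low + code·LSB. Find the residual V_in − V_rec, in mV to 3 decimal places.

0.364 mV

Step size: 2.5 V ÷ 2^11 = 1.221 mV.
Scaled input = 1615.2986 LSBs, so code = 1615.
Code 1615 maps back to 0 + 1615×0.0012207 V = 1.9714355 V.
Error = 1.9718 − 1.9714355 = 0.000364453 V = 0.364 mV.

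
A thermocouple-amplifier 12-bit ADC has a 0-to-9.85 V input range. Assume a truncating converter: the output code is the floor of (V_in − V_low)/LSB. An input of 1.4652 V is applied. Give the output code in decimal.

Full-scale span = 9.85 V; LSB = 9.85/2^12 = 2.405 mV.
Input sits at 609.285 steps above V_low.
So the output code is 609.

code 609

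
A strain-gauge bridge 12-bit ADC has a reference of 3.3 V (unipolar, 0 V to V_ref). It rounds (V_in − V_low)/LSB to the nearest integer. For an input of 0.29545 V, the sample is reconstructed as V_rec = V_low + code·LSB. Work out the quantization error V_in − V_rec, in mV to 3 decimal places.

One LSB is 3.3 V / 4096 = 0.806 mV.
Scaled input = 366.7161 LSBs, so code = 367.
Reconstructed: 0.29567871 V.
V_in − V_rec = -0.000228711 V = -0.229 mV.

-0.229 mV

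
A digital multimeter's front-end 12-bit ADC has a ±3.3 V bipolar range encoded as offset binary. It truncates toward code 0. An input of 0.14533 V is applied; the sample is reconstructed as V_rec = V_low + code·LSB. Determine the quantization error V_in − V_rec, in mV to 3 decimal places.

0.310 mV

Step size: 6.6 V ÷ 2^12 = 1.611 mV.
(V_in − V_low)/LSB = (0.14533 − (−3.3))/0.00161133 = 2138.1927 → code 2138 (floor).
Reconstructed: 0.14501953 V.
Error = 0.14533 − 0.14501953 = 0.000310469 V = 0.310 mV.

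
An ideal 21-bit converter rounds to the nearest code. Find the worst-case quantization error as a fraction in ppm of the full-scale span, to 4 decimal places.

Rounding → worst-case error = ½ LSB = V_FS/2^22, so 1e+06/4194304 = 0.238419 ppm of full scale.

0.2384 ppm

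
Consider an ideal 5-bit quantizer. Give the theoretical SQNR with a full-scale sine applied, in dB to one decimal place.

SNR ≈ 6.02·N + 1.76 dB = 6.02·5 + 1.76 = 31.86 dB.

31.9 dB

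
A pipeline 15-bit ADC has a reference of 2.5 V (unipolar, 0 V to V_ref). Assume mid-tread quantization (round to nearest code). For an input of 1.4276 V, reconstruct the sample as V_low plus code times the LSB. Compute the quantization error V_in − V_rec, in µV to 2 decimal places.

-12.30 µV

One LSB is 2.5 V / 32768 = 76.29 µV.
(V_in − V_low)/LSB = (1.4276 − 0)/7.62939e-05 = 18711.8387 → code 18712 (round).
V_rec = 0 + 18712·7.62939e-05 = 1.4276123 V.
Difference: -1.23047e-05 V → -12.30 µV.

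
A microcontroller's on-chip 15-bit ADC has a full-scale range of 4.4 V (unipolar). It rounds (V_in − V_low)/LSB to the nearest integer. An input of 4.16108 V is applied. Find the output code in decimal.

With 32768 levels over 4.4 V, one step is 134.28 µV.
(4.16108 − 0) / 0.000134277 = 30988.698 LSBs.
So the output code is 30989.

code 30989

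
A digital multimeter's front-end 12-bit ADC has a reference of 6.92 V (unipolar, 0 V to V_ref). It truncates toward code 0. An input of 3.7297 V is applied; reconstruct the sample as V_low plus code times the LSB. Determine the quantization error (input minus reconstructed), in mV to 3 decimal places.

Step size: 6.92 V ÷ 2^12 = 1.689 mV.
Scaled input = 2207.6375 LSBs, so code = 2207.
Reconstructed: 3.728623 V.
V_in − V_rec = 0.00107695 V = 1.077 mV.

1.077 mV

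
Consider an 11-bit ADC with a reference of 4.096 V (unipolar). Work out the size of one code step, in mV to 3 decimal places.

2.000 mV

Full-scale span = 4.096 V.
LSB = 4.096 / 2^11 = 4.096 / 2048 = 0.002 V = 2.000 mV.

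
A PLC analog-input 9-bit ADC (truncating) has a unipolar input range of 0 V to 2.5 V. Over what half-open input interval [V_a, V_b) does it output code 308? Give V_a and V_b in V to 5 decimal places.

LSB = 2.5/2^9 = 4.883 mV.
V_a = V_low + 308·LSB = 1.50391 V; V_b = V_low + 309·LSB = 1.50879 V.

[1.50391 V, 1.50879 V)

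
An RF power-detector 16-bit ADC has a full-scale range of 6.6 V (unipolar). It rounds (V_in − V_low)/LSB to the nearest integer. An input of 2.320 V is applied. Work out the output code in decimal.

code 23037

Full-scale span = 6.6 V; LSB = 6.6/2^16 = 100.71 µV.
(2.320 − 0) / 0.000100708 = 23036.897 LSBs.
round(23036.897) = 23037.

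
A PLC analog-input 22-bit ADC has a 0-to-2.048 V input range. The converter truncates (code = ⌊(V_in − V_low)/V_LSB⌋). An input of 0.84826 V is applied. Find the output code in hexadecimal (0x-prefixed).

code 0x1A8214 (decimal 1737236)

With 4194304 levels over 2.048 V, one step is 0.49 µV.
(V_in − V_low)/LSB = (0.84826 − 0) / 4.88281e-07 = 1737236.480.
So the output code is 1737236.
In hexadecimal (0x-prefixed): 0x1A8214.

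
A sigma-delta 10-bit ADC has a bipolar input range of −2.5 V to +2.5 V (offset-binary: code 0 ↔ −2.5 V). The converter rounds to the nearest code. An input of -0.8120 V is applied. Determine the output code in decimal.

With 1024 levels over 5 V, one step is 4.883 mV.
(V_in − V_low)/LSB = (-0.8120 − (−2.5)) / 0.00488281 = 345.702.
Round → code 346.

code 346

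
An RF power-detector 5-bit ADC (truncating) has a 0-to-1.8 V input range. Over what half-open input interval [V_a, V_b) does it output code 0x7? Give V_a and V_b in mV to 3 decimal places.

LSB = 1.8/2^5 = 56.250 mV.
Code 0x7 = 7 decimal.
V_a = V_low + 7·LSB = 0.39375 V; V_b = V_low + 8·LSB = 0.45 V.

[393.750 mV, 450.000 mV)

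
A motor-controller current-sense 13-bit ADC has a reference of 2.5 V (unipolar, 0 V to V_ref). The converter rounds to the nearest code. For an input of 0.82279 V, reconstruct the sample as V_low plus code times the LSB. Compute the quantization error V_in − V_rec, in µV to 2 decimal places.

Step size: 2.5 V ÷ 2^13 = 305.18 µV.
Scaled input = 2696.1183 LSBs, so code = 2696.
Code 2696 maps back to 0 + 2696×0.000305176 V = 0.82275391 V.
Error = 0.82279 − 0.82275391 = 3.60937e-05 V = 36.09 µV.

36.09 µV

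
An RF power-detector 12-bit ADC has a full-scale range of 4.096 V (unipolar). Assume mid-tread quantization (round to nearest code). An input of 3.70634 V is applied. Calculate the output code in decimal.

code 3706

Full-scale span = 4.096 V; LSB = 4.096/2^12 = 1.000 mV.
(V_in − V_low)/LSB = (3.70634 − 0) / 0.001 = 3706.340.
So the output code is 3706.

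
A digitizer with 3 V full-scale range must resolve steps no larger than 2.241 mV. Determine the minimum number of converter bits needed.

Number of steps required ≥ 3 V / 2.241 mV = 1338.69.
Need 2^N ≥ 1338.69; 2^10 = 1024, 2^11 = 2048.
Minimum N = 11.

11 bits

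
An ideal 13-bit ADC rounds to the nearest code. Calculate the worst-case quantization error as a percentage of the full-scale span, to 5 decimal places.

Rounding → worst-case error = ½ LSB = V_FS/2^14, so 100/16384 = 0.00610352 % of full scale.

0.00610 %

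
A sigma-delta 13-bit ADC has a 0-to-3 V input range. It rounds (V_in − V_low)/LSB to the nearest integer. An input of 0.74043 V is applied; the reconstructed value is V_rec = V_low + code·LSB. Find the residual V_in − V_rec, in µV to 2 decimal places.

-48.52 µV

One LSB is 3 V / 8192 = 366.21 µV.
(0.74043 − 0)/0.000366211 = 2021.8675; round gives code 2022.
V_rec = 0 + 2022·0.000366211 = 0.74047852 V.
Difference: -4.85156e-05 V → -48.52 µV.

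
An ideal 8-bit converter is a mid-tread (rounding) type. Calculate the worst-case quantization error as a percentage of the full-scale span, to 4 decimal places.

Rounding → worst-case error = ½ LSB = V_FS/2^9, so 100/512 = 0.195312 % of full scale.

0.1953 %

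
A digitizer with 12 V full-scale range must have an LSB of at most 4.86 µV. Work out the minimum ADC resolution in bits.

Number of steps required ≥ 12 V / 4.86 µV = 2469135.80.
Need 2^N ≥ 2469135.80; 2^21 = 2097152, 2^22 = 4194304.
Minimum N = 22.

22 bits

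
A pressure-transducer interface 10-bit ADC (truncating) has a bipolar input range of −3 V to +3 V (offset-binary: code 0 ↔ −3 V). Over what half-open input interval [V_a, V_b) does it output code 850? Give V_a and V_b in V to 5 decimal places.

[1.98047 V, 1.98633 V)

LSB = 6/2^10 = 5.859 mV.
V_a = V_low + 850·LSB = 1.98047 V; V_b = V_low + 851·LSB = 1.98633 V.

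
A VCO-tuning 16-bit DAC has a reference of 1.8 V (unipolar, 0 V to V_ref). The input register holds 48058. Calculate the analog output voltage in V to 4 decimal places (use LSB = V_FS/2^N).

1.3200 V

LSB = 1.8 V / 2^16 = 27.47 µV.
V_out = 0 + 48058 × 2.74658e-05 V = 1.31995 V.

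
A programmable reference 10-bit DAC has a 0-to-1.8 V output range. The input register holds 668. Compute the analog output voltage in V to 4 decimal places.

1.1742 V

LSB = 1.8 V / 2^10 = 1.758 mV.
V_out = 0 + 668 × 0.00175781 V = 1.17422 V.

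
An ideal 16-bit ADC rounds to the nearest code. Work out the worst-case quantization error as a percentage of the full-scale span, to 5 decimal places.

0.00076 %

Rounding → worst-case error = ½ LSB = V_FS/2^17, so 100/131072 = 0.000762939 % of full scale.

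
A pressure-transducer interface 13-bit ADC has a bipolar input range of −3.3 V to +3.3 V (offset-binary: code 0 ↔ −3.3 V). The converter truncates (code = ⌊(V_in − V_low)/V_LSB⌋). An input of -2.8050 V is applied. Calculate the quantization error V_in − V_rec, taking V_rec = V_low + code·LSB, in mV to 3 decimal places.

0.322 mV

One LSB is 6.6 V / 8192 = 0.806 mV.
(-2.8050 − (−3.3))/0.000805664 = 614.4000; ⌊·⌋ gives code 614.
Code 614 maps back to (−3.3) + 614×0.000805664 V = -2.8053223 V.
V_in − V_rec = 0.000322266 V = 0.322 mV.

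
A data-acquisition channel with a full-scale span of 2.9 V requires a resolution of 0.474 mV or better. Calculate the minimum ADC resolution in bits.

13 bits

Number of steps required ≥ 2.9 V / 0.474 mV = 6118.14.
Need 2^N ≥ 6118.14; 2^12 = 4096, 2^13 = 8192.
Minimum N = 13.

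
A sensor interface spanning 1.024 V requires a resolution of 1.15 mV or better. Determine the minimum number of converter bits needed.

10 bits

Number of steps required ≥ 1.024 V / 1.15 mV = 890.43.
Need 2^N ≥ 890.43; 2^9 = 512, 2^10 = 1024.
Minimum N = 10.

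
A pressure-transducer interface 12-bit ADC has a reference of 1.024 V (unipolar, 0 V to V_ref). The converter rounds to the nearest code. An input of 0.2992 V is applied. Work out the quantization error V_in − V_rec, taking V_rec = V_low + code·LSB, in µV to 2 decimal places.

-50.00 µV

LSB = 1.024/2^12 = 250.00 µV.
(V_in − V_low)/LSB = (0.2992 − 0)/0.00025 = 1196.8000 → code 1197 (round).
Code 1197 maps back to 0 + 1197×0.00025 V = 0.29925 V.
Difference: -5e-05 V → -50.00 µV.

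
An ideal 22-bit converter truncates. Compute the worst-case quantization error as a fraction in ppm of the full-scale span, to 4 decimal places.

0.2384 ppm

Truncating → worst-case error = 1 LSB = V_FS/2^22, so 1e+06/4194304 = 0.238419 ppm of full scale.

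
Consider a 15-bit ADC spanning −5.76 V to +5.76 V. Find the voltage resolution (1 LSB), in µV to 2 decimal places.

Full-scale span = 11.52 V.
LSB = 11.52 / 2^15 = 11.52 / 32768 = 0.000351562 V = 351.56 µV.

351.56 µV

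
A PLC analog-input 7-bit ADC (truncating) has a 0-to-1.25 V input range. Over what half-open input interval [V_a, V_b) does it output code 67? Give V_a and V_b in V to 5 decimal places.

LSB = 1.25/2^7 = 9.766 mV.
V_a = V_low + 67·LSB = 0.654297 V; V_b = V_low + 68·LSB = 0.664062 V.

[0.65430 V, 0.66406 V)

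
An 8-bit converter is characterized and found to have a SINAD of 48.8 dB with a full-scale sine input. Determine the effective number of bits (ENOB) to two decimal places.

7.81 bits

ENOB = (SINAD − 1.76) / 6.02 = (48.8 − 1.76)/6.02 = 7.814.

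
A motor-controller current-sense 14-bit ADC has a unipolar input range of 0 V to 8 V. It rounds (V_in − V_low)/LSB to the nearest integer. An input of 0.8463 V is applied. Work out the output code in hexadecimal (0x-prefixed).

With 16384 levels over 8 V, one step is 488.28 µV.
(V_in − V_low)/LSB = (0.8463 − 0) / 0.000488281 = 1733.222.
Round → code 1733.
In hexadecimal (0x-prefixed): 0x6C5.

code 0x6C5 (decimal 1733)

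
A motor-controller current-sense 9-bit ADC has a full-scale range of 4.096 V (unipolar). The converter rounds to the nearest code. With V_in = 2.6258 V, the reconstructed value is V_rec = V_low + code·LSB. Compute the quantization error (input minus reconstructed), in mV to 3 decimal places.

1.800 mV

One LSB is 4.096 V / 512 = 8.000 mV.
(2.6258 − 0)/0.008 = 328.2250; round gives code 328.
Code 328 maps back to 0 + 328×0.008 V = 2.624 V.
Error = 2.6258 − 2.624 = 0.0018 V = 1.800 mV.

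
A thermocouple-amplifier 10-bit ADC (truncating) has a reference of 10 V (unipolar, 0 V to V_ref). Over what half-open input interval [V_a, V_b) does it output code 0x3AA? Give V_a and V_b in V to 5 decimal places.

[9.16016 V, 9.16992 V)

LSB = 10/2^10 = 9.766 mV.
Code 0x3AA = 938 decimal.
V_a = V_low + 938·LSB = 9.16016 V; V_b = V_low + 939·LSB = 9.16992 V.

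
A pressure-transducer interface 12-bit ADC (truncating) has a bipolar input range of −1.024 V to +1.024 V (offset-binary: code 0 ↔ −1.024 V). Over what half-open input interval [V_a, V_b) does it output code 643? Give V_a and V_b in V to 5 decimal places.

LSB = 2.048/2^12 = 0.500 mV.
V_a = V_low + 643·LSB = -0.7025 V; V_b = V_low + 644·LSB = -0.702 V.

[-0.70250 V, -0.70200 V)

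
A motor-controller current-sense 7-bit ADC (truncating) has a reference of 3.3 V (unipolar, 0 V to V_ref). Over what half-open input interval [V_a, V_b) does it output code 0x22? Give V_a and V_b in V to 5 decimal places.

[0.87656 V, 0.90234 V)

LSB = 3.3/2^7 = 25.781 mV.
Code 0x22 = 34 decimal.
V_a = V_low + 34·LSB = 0.876563 V; V_b = V_low + 35·LSB = 0.902344 V.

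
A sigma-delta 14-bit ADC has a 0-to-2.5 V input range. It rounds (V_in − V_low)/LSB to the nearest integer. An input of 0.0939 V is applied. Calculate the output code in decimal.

code 615

Full-scale span = 2.5 V; LSB = 2.5/2^14 = 152.59 µV.
Input sits at 615.383 steps above V_low.
round(615.383) = 615.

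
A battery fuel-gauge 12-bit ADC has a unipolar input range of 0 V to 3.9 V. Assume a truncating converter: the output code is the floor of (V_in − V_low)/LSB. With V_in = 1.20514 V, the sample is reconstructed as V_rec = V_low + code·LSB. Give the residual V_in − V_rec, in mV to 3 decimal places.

LSB = 3.9/2^12 = 0.952 mV.
(V_in − V_low)/LSB = (1.20514 − 0)/0.000952148 = 1265.7060 → code 1265 (floor).
Reconstructed: 1.2044678 V.
Error = 1.20514 − 1.2044678 = 0.000672227 V = 0.672 mV.

0.672 mV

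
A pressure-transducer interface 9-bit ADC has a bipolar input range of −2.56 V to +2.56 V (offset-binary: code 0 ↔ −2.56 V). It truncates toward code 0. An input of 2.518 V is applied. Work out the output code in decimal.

Full-scale span = 5.12 V; LSB = 5.12/2^9 = 10.000 mV.
(2.518 − (−2.56)) / 0.01 = 507.800 LSBs.
⌊·⌋(507.800) = 507.

code 507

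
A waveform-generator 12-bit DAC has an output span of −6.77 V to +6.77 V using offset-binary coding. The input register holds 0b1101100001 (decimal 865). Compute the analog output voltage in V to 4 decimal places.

-3.9106 V

LSB = 13.54 V / 2^12 = 3.306 mV.
Code 0b1101100001 = 865 decimal.
V_out = (−6.77) + 865 × 0.00330566 V = -3.9106 V.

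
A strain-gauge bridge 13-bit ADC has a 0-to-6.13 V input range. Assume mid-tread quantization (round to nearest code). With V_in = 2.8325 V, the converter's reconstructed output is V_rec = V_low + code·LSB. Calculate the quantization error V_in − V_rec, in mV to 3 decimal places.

0.219 mV

Step size: 6.13 V ÷ 2^13 = 0.748 mV.
Scaled input = 3785.2920 LSBs, so code = 3785.
Reconstructed: 2.8322815 V.
Difference: 0.000218506 V → 0.219 mV.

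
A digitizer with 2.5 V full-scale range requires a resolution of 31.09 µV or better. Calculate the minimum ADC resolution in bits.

Number of steps required ≥ 2.5 V / 31.09 µV = 80411.71.
Need 2^N ≥ 80411.71; 2^16 = 65536, 2^17 = 131072.
Minimum N = 17.

17 bits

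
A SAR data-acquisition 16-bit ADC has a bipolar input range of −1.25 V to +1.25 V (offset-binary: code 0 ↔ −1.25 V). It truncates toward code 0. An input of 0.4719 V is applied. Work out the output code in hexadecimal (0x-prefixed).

code 0xB052 (decimal 45138)

With 65536 levels over 2.5 V, one step is 38.15 µV.
(0.4719 − (−1.25)) / 3.8147e-05 = 45138.575 LSBs.
Floor → code 45138.
In hexadecimal (0x-prefixed): 0xB052.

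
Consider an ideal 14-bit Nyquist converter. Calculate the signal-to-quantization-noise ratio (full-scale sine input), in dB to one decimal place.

86.0 dB

SNR ≈ 6.02·N + 1.76 dB = 6.02·14 + 1.76 = 86.04 dB.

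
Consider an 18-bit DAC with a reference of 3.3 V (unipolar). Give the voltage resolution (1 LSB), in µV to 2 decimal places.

12.59 µV

Full-scale span = 3.3 V.
LSB = 3.3 / 2^18 = 3.3 / 262144 = 1.25885e-05 V = 12.59 µV.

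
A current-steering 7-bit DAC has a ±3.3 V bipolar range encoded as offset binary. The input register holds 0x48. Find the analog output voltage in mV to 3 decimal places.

412.500 mV

LSB = 6.6 V / 2^7 = 51.562 mV.
Code 0x48 = 72 decimal.
V_out = (−3.3) + 72 × 0.0515625 V = 0.4125 V.
= 412.500 mV.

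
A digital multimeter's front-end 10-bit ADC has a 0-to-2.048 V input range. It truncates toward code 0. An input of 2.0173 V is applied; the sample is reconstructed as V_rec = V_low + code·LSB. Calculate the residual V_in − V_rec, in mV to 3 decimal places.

1.300 mV

One LSB is 2.048 V / 1024 = 2.000 mV.
Scaled input = 1008.6500 LSBs, so code = 1008.
V_rec = 0 + 1008·0.002 = 2.016 V.
Error = 2.0173 − 2.016 = 0.0013 V = 1.300 mV.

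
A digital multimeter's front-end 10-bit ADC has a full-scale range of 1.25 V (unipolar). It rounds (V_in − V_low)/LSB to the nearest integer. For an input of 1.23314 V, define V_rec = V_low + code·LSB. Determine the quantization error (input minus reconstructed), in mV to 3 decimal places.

0.230 mV

One LSB is 1.25 V / 1024 = 1.221 mV.
(V_in − V_low)/LSB = (1.23314 − 0)/0.0012207 = 1010.1883 → code 1010 (round).
Code 1010 maps back to 0 + 1010×0.0012207 V = 1.2329102 V.
Error = 1.23314 − 1.2329102 = 0.000229844 V = 0.230 mV.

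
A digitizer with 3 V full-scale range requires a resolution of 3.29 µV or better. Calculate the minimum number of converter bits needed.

Number of steps required ≥ 3 V / 3.29 µV = 911854.10.
Need 2^N ≥ 911854.10; 2^19 = 524288, 2^20 = 1048576.
Minimum N = 20.

20 bits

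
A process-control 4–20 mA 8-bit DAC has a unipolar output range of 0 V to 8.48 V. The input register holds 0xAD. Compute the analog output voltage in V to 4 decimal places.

5.7306 V

LSB = 8.48 V / 2^8 = 33.125 mV.
Code 0xAD = 173 decimal.
V_out = 0 + 173 × 0.033125 V = 5.73062 V.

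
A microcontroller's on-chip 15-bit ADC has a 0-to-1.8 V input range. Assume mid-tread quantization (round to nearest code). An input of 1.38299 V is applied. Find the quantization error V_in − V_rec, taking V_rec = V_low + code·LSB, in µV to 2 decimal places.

One LSB is 1.8 V / 32768 = 54.93 µV.
Scaled input = 25176.5646 LSBs, so code = 25177.
Code 25177 maps back to 0 + 25177×5.49316e-05 V = 1.3830139 V.
Difference: -2.3916e-05 V → -23.92 µV.

-23.92 µV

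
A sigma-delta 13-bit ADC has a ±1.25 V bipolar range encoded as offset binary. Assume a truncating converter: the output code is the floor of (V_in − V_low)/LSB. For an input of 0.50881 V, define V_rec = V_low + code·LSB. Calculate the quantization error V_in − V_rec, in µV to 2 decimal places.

One LSB is 2.5 V / 8192 = 305.18 µV.
(0.50881 − (−1.25))/0.000305176 = 5763.2686; ⌊·⌋ gives code 5763.
Reconstructed: 0.50872803 V.
Error = 0.50881 − 0.50872803 = 8.19727e-05 V = 81.97 µV.

81.97 µV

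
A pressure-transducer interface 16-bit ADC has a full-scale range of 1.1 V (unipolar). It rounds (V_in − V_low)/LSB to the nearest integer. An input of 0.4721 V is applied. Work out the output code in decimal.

LSB = 1.1 V / 65536 = 16.78 µV.
(0.4721 − 0) / 1.67847e-05 = 28126.860 LSBs.
So the output code is 28127.

code 28127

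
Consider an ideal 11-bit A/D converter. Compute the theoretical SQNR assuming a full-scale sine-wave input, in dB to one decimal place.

SNR ≈ 6.02·N + 1.76 dB = 6.02·11 + 1.76 = 67.98 dB.

68.0 dB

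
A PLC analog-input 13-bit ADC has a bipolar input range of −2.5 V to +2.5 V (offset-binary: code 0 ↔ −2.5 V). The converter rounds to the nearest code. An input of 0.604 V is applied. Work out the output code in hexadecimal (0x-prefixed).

With 8192 levels over 5 V, one step is 0.610 mV.
(V_in − V_low)/LSB = (0.604 − (−2.5)) / 0.000610352 = 5085.594.
So the output code is 5086.
In hexadecimal (0x-prefixed): 0x13DE.

code 0x13DE (decimal 5086)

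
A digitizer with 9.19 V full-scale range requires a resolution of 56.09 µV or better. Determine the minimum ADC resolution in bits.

Number of steps required ≥ 9.19 V / 56.09 µV = 163843.82.
Need 2^N ≥ 163843.82; 2^17 = 131072, 2^18 = 262144.
Minimum N = 18.

18 bits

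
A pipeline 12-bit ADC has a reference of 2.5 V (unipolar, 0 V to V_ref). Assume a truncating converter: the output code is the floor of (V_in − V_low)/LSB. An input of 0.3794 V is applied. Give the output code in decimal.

Full-scale span = 2.5 V; LSB = 2.5/2^12 = 0.610 mV.
(0.3794 − 0) / 0.000610352 = 621.609 LSBs.
⌊·⌋(621.609) = 621.

code 621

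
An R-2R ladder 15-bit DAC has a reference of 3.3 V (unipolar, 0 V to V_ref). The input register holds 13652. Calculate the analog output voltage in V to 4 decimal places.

LSB = 3.3 V / 2^15 = 100.71 µV.
V_out = 0 + 13652 × 0.000100708 V = 1.37487 V.

1.3749 V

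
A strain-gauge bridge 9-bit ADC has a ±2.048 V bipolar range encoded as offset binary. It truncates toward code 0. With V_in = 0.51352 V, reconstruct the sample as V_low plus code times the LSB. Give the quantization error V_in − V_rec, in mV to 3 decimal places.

1.520 mV

Step size: 4.096 V ÷ 2^9 = 8.000 mV.
(0.51352 − (−2.048))/0.008 = 320.1900; ⌊·⌋ gives code 320.
Reconstructed: 0.512 V.
Error = 0.51352 − 0.512 = 0.00152 V = 1.520 mV.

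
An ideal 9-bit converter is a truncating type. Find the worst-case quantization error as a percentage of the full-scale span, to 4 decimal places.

Truncating → worst-case error = 1 LSB = V_FS/2^9, so 100/512 = 0.195312 % of full scale.

0.1953 %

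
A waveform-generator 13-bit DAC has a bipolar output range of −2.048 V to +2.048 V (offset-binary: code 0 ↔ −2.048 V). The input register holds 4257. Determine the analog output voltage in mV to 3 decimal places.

80.500 mV

LSB = 4.096 V / 2^13 = 0.500 mV.
V_out = (−2.048) + 4257 × 0.0005 V = 0.0805 V.
= 80.500 mV.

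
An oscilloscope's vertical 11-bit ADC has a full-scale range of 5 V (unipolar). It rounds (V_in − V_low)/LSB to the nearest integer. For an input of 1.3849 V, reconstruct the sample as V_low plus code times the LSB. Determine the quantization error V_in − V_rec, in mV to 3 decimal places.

Step size: 5 V ÷ 2^11 = 2.441 mV.
(1.3849 − 0)/0.00244141 = 567.2550; round gives code 567.
V_rec = 0 + 567·0.00244141 = 1.3842773 V.
Difference: 0.000622656 V → 0.623 mV.

0.623 mV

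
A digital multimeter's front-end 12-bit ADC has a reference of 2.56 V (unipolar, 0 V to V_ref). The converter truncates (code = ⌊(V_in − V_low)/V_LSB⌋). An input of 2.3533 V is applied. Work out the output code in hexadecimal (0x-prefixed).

code 0xEB5 (decimal 3765)

LSB = 2.56 V / 4096 = 0.625 mV.
Input sits at 3765.280 steps above V_low.
⌊·⌋(3765.280) = 3765.
In hexadecimal (0x-prefixed): 0xEB5.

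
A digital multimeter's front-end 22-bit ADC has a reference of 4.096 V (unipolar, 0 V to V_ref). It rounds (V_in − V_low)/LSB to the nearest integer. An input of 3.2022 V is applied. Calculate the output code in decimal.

code 3279053

Full-scale span = 4.096 V; LSB = 4.096/2^22 = 0.98 µV.
(3.2022 − 0) / 9.76563e-07 = 3279052.800 LSBs.
round(3279052.800) = 3279053.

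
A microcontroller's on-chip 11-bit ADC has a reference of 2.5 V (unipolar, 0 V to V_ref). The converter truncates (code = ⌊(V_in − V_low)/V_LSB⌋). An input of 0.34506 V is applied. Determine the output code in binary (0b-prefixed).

With 2048 levels over 2.5 V, one step is 1.221 mV.
Input sits at 282.673 steps above V_low.
⌊·⌋(282.673) = 282.
In binary (0b-prefixed): 0b100011010.

code 0b100011010 (decimal 282)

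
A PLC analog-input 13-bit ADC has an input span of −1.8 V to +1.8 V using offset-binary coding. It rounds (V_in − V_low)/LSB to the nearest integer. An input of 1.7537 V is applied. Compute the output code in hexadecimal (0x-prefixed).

code 0x1F97 (decimal 8087)

LSB = 3.6 V / 8192 = 439.45 µV.
(V_in − V_low)/LSB = (1.7537 − (−1.8)) / 0.000439453 = 8086.642.
So the output code is 8087.
In hexadecimal (0x-prefixed): 0x1F97.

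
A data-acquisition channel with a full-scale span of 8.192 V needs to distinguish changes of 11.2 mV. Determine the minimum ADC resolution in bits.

10 bits

Number of steps required ≥ 8.192 V / 11.2 mV = 731.43.
Need 2^N ≥ 731.43; 2^9 = 512, 2^10 = 1024.
Minimum N = 10.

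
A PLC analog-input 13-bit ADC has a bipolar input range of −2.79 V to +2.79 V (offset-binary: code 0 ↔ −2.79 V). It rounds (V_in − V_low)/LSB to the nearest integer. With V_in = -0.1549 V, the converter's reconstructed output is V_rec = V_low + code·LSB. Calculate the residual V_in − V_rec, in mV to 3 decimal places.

One LSB is 5.58 V / 8192 = 0.681 mV.
(V_in − V_low)/LSB = (-0.1549 − (−2.79))/0.000681152 = 3868.5913 → code 3869 (round).
V_rec = (−2.79) + 3869·0.000681152 = -0.15462158 V.
V_in − V_rec = -0.000278418 V = -0.278 mV.

-0.278 mV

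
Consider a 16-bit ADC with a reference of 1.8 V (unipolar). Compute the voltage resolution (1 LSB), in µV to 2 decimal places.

Full-scale span = 1.8 V.
LSB = 1.8 / 2^16 = 1.8 / 65536 = 2.74658e-05 V = 27.47 µV.

27.47 µV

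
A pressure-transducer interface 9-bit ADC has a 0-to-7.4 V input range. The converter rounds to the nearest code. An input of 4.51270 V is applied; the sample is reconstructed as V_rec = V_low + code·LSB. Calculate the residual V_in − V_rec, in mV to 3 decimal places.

LSB = 7.4/2^9 = 14.453 mV.
(V_in − V_low)/LSB = (4.51270 − 0)/0.0144531 = 312.2301 → code 312 (round).
Reconstructed: 4.509375 V.
Error = 4.51270 − 4.509375 = 0.003325 V = 3.325 mV.

3.325 mV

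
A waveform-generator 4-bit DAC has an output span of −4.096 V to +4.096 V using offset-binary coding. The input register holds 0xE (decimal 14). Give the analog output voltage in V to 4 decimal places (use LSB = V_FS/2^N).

3.0720 V

LSB = 8.192 V / 2^4 = 0.5120 V.
Code 0xE = 14 decimal.
V_out = (−4.096) + 14 × 0.512 V = 3.072 V.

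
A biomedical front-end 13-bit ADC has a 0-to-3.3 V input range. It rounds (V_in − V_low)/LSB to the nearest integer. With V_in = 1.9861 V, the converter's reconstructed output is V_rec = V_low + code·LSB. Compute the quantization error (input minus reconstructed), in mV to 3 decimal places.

0.138 mV

LSB = 3.3/2^13 = 402.83 µV.
(V_in − V_low)/LSB = (1.9861 − 0)/0.000402832 = 4930.3428 → code 4930 (round).
Reconstructed: 1.9859619 V.
V_in − V_rec = 0.000138086 V = 0.138 mV.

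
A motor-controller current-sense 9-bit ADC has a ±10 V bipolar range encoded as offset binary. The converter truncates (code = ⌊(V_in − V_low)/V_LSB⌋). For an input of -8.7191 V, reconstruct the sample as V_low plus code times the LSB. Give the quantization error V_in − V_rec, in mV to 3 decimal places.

One LSB is 20 V / 512 = 39.062 mV.
Scaled input = 32.7910 LSBs, so code = 32.
V_rec = (−10) + 32·0.0390625 = -8.75 V.
V_in − V_rec = 0.0309 V = 30.900 mV.

30.900 mV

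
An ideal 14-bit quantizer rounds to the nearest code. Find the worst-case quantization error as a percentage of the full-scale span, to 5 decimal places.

Rounding → worst-case error = ½ LSB = V_FS/2^15, so 100/32768 = 0.00305176 % of full scale.

0.00305 %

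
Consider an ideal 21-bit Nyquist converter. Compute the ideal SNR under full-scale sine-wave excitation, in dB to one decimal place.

SNR ≈ 6.02·N + 1.76 dB = 6.02·21 + 1.76 = 128.18 dB.

128.2 dB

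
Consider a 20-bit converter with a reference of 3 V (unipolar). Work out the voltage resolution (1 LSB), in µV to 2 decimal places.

2.86 µV

Full-scale span = 3 V.
LSB = 3 / 2^20 = 3 / 1048576 = 2.86102e-06 V = 2.86 µV.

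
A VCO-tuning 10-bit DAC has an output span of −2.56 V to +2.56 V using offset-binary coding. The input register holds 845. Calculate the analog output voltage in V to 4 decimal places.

LSB = 5.12 V / 2^10 = 5.000 mV.
V_out = (−2.56) + 845 × 0.005 V = 1.665 V.

1.6650 V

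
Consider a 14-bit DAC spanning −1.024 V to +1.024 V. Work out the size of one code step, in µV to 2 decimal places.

125.00 µV

Full-scale span = 2.048 V.
LSB = 2.048 / 2^14 = 2.048 / 16384 = 0.000125 V = 125.00 µV.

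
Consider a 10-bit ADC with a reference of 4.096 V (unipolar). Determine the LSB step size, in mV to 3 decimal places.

4.000 mV

Full-scale span = 4.096 V.
LSB = 4.096 / 2^10 = 4.096 / 1024 = 0.004 V = 4.000 mV.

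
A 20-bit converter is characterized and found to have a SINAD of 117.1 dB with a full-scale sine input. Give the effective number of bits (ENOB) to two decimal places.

19.16 bits

ENOB = (SINAD − 1.76) / 6.02 = (117.1 − 1.76)/6.02 = 19.159.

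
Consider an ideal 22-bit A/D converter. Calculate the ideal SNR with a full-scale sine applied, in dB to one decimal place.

SNR ≈ 6.02·N + 1.76 dB = 6.02·22 + 1.76 = 134.20 dB.

134.2 dB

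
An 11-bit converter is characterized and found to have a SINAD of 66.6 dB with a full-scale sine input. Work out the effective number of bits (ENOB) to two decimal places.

10.77 bits

ENOB = (SINAD − 1.76) / 6.02 = (66.6 − 1.76)/6.02 = 10.771.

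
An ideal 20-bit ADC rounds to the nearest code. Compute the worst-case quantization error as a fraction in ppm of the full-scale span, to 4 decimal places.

0.4768 ppm

Rounding → worst-case error = ½ LSB = V_FS/2^21, so 1e+06/2097152 = 0.476837 ppm of full scale.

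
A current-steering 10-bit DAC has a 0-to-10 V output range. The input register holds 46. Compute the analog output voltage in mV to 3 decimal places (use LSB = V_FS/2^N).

449.219 mV

LSB = 10 V / 2^10 = 9.766 mV.
V_out = 0 + 46 × 0.00976562 V = 0.449219 V.
= 449.219 mV.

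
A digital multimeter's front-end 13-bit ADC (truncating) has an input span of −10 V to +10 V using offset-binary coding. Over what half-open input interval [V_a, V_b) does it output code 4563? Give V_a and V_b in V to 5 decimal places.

[1.14014 V, 1.14258 V)

LSB = 20/2^13 = 2.441 mV.
V_a = V_low + 4563·LSB = 1.14014 V; V_b = V_low + 4564·LSB = 1.14258 V.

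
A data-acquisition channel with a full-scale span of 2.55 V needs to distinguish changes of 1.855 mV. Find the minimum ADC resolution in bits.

Number of steps required ≥ 2.55 V / 1.855 mV = 1374.66.
Need 2^N ≥ 1374.66; 2^10 = 1024, 2^11 = 2048.
Minimum N = 11.

11 bits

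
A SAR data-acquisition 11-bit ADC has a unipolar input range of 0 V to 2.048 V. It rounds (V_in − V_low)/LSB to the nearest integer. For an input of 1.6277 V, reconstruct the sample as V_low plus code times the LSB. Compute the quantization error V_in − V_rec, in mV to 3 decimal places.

LSB = 2.048/2^11 = 1.000 mV.
(1.6277 − 0)/0.001 = 1627.7000; round gives code 1628.
Code 1628 maps back to 0 + 1628×0.001 V = 1.628 V.
V_in − V_rec = -0.0003 V = -0.300 mV.

-0.300 mV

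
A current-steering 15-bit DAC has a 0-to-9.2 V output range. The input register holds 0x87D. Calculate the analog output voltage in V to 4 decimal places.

0.6101 V

LSB = 9.2 V / 2^15 = 280.76 µV.
Code 0x87D = 2173 decimal.
V_out = 0 + 2173 × 0.000280762 V = 0.610095 V.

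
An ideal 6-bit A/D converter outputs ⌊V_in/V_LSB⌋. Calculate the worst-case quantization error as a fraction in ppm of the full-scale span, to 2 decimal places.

Truncating → worst-case error = 1 LSB = V_FS/2^6, so 1e+06/64 = 15625 ppm of full scale.

15625.00 ppm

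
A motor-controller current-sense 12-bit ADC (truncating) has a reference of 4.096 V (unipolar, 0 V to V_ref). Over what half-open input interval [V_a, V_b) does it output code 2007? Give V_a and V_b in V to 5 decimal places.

[2.00700 V, 2.00800 V)

LSB = 4.096/2^12 = 1.000 mV.
V_a = V_low + 2007·LSB = 2.007 V; V_b = V_low + 2008·LSB = 2.008 V.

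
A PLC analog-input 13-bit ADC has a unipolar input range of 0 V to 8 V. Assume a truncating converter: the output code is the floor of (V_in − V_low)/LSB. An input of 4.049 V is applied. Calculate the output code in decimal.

With 8192 levels over 8 V, one step is 0.977 mV.
Input sits at 4146.176 steps above V_low.
⌊·⌋(4146.176) = 4146.

code 4146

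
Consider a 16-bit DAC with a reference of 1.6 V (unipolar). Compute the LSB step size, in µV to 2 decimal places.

24.41 µV

Full-scale span = 1.6 V.
LSB = 1.6 / 2^16 = 1.6 / 65536 = 2.44141e-05 V = 24.41 µV.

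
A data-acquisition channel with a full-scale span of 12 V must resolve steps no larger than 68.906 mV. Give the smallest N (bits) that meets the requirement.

Number of steps required ≥ 12 V / 68.906 mV = 174.15.
Need 2^N ≥ 174.15; 2^7 = 128, 2^8 = 256.
Minimum N = 8.

8 bits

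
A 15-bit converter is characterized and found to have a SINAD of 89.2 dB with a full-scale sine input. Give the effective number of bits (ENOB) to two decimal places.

ENOB = (SINAD − 1.76) / 6.02 = (89.2 − 1.76)/6.02 = 14.525.

14.52 bits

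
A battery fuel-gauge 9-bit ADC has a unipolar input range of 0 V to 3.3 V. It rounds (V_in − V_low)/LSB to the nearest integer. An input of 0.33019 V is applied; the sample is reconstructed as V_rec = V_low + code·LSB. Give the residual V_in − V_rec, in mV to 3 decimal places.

1.479 mV

LSB = 3.3/2^9 = 6.445 mV.
(0.33019 − 0)/0.00644531 = 51.2295; round gives code 51.
Code 51 maps back to 0 + 51×0.00644531 V = 0.32871094 V.
V_in − V_rec = 0.00147906 V = 1.479 mV.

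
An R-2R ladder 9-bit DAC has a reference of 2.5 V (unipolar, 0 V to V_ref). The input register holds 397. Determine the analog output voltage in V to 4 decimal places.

LSB = 2.5 V / 2^9 = 4.883 mV.
V_out = 0 + 397 × 0.00488281 V = 1.93848 V.

1.9385 V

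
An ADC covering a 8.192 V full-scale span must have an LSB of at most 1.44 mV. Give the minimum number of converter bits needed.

13 bits

Number of steps required ≥ 8.192 V / 1.44 mV = 5688.89.
Need 2^N ≥ 5688.89; 2^12 = 4096, 2^13 = 8192.
Minimum N = 13.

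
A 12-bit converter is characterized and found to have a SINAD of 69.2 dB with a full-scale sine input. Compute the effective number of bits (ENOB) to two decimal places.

ENOB = (SINAD − 1.76) / 6.02 = (69.2 − 1.76)/6.02 = 11.203.

11.20 bits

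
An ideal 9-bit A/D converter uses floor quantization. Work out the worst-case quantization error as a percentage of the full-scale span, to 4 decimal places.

Truncating → worst-case error = 1 LSB = V_FS/2^9, so 100/512 = 0.195312 % of full scale.

0.1953 %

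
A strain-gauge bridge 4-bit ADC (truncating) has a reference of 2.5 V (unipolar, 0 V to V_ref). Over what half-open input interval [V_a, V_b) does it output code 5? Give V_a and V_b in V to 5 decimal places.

LSB = 2.5/2^4 = 156.250 mV.
V_a = V_low + 5·LSB = 0.78125 V; V_b = V_low + 6·LSB = 0.9375 V.

[0.78125 V, 0.93750 V)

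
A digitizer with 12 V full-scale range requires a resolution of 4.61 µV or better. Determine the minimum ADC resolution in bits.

22 bits

Number of steps required ≥ 12 V / 4.61 µV = 2603036.88.
Need 2^N ≥ 2603036.88; 2^21 = 2097152, 2^22 = 4194304.
Minimum N = 22.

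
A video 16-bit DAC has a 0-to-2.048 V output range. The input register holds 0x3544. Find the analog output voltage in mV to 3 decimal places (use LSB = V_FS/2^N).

426.125 mV

LSB = 2.048 V / 2^16 = 31.25 µV.
Code 0x3544 = 13636 decimal.
V_out = 0 + 13636 × 3.125e-05 V = 0.426125 V.
= 426.125 mV.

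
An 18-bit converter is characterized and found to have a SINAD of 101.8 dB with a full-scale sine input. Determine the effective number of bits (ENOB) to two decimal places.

16.62 bits

ENOB = (SINAD − 1.76) / 6.02 = (101.8 − 1.76)/6.02 = 16.618.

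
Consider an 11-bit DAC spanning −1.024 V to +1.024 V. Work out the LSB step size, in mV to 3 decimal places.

Full-scale span = 2.048 V.
LSB = 2.048 / 2^11 = 2.048 / 2048 = 0.001 V = 1.000 mV.

1.000 mV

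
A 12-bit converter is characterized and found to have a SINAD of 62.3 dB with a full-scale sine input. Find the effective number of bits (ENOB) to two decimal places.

ENOB = (SINAD − 1.76) / 6.02 = (62.3 − 1.76)/6.02 = 10.056.

10.06 bits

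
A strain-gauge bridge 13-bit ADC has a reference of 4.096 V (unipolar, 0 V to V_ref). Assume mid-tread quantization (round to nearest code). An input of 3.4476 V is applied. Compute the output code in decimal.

code 6895

With 8192 levels over 4.096 V, one step is 0.500 mV.
(3.4476 − 0) / 0.0005 = 6895.200 LSBs.
round(6895.200) = 6895.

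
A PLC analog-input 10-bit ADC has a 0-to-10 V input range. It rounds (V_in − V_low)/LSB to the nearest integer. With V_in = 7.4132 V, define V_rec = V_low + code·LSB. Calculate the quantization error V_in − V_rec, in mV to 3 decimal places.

1.091 mV

LSB = 10/2^10 = 9.766 mV.
Scaled input = 759.1117 LSBs, so code = 759.
Code 759 maps back to 0 + 759×0.00976562 V = 7.4121094 V.
Difference: 0.00109063 V → 1.091 mV.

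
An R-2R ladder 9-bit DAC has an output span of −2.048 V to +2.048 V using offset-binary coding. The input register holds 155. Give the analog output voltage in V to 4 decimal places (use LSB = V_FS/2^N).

-0.8080 V

LSB = 4.096 V / 2^9 = 8.000 mV.
V_out = (−2.048) + 155 × 0.008 V = -0.808 V.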